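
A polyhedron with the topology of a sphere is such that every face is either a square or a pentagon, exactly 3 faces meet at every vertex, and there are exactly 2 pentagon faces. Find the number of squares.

Let x be the number of squares; then F = 2 + x.
Edge–face incidences: 2E = 5·2 + 4·x = 10 + 4x.
Every vertex has degree 3, so 3V = 2E.
Euler: V − E + F = 2 ⇒ (2E)/3 − E + (2 + x) = 2.
Multiply by 6: 2·(2E) − 3·(2E) + 6·(2 + x) = 12, i.e. 12 + 6x − (10 + 4x) = 12.
Collecting terms: 2x + 2 = 12, so 2x = 10, so x = 5.
Then 2E = 10 + 4·5 = 30, so E = 15, V = 2E/3 = 10, F = 2 + 5 = 7.

5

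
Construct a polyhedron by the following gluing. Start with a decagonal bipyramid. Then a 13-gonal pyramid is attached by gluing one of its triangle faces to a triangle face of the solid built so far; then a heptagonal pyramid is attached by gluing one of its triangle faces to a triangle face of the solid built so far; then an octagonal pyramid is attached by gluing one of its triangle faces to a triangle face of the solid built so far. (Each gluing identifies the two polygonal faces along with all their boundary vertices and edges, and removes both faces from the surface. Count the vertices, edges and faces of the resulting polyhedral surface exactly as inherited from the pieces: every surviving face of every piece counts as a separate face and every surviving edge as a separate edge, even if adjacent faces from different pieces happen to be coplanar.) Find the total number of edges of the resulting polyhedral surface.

77

A decagonal bipyramid: V=12, E=30, F=20.
Attach a 13-gonal pyramid (V=14, E=26, F=14) along a 3-gon: merge 3 vertices and 3 edges, delete both glued faces → V=23, E=53, F=32.
Attach a heptagonal pyramid (V=8, E=14, F=8) along a 3-gon: merge 3 vertices and 3 edges, delete both glued faces → V=28, E=64, F=38.
Attach an octagonal pyramid (V=9, E=16, F=9) along a 3-gon: merge 3 vertices and 3 edges, delete both glued faces → V=34, E=77, F=45.
Check: V − E + F = 34 − 77 + 45 = 2.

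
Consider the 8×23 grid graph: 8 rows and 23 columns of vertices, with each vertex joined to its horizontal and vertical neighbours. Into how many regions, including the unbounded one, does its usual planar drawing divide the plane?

155

The grid has V = 8·23 = 184 vertices and E = 8·22 + 23·7 = 337 edges.
F = 2 − V + E = 2 − 184 + 337 = 155.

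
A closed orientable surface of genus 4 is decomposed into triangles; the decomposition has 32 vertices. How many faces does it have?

76

χ = 2 − 2·4 = -6, and every face is a triangle so 3F = 2E.
V − E + F = -6 with E = 3F/2 gives 32 − (3/2 − 1)·F = -6, so F = 76 and E = 114.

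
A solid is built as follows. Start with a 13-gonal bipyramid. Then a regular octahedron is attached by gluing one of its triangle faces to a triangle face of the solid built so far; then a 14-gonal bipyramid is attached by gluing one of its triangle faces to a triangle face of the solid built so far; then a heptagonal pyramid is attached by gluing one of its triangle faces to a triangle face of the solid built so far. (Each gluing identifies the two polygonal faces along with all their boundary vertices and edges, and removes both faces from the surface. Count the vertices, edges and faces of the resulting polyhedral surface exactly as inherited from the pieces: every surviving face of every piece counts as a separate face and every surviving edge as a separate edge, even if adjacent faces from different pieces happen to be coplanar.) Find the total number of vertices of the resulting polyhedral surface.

36

A 13-gonal bipyramid: V=15, E=39, F=26.
Attach a regular octahedron (V=6, E=12, F=8) along a 3-gon: merge 3 vertices and 3 edges, delete both glued faces → V=18, E=48, F=32.
Attach a 14-gonal bipyramid (V=16, E=42, F=28) along a 3-gon: merge 3 vertices and 3 edges, delete both glued faces → V=31, E=87, F=58.
Attach a heptagonal pyramid (V=8, E=14, F=8) along a 3-gon: merge 3 vertices and 3 edges, delete both glued faces → V=36, E=98, F=64.
Check: V − E + F = 36 − 98 + 64 = 2.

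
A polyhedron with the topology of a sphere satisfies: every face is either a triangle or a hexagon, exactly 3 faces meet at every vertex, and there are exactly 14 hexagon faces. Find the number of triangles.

Let x be the number of triangles; then F = 14 + x.
Edge–face incidences: 2E = 6·14 + 3·x = 84 + 3x.
Every vertex has degree 3, so 3V = 2E.
Euler: V − E + F = 2 ⇒ (2E)/3 − E + (14 + x) = 2.
Multiply by 6: 2·(2E) − 3·(2E) + 6·(14 + x) = 12, i.e. 84 + 6x − (84 + 3x) = 12.
Collecting terms: 3x = 12, so x = 4.
Then 2E = 84 + 3·4 = 96, so E = 48, V = 2E/3 = 32, F = 14 + 4 = 18.

4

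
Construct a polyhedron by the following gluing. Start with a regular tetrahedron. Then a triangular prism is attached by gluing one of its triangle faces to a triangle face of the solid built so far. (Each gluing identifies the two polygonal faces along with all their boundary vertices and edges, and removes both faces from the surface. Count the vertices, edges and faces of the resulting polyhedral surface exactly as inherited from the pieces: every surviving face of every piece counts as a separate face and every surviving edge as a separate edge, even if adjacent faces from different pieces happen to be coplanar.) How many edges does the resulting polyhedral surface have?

A regular tetrahedron: V=4, E=6, F=4.
Attach a triangular prism (V=6, E=9, F=5) along a 3-gon: merge 3 vertices and 3 edges, delete both glued faces → V=7, E=12, F=7.
Check: V − E + F = 7 − 12 + 7 = 2.

12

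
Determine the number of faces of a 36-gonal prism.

38

A prism on an n-gon has two n-gon bases and n rectangular sides: V = 2·36 = 72, E = 3·36 = 108, F = 36 + 2 = 38.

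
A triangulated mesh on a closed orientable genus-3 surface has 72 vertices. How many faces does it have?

152

χ = 2 − 2·3 = -4, and every face is a triangle so 3F = 2E.
V − E + F = -4 with E = 3F/2 gives 72 − (3/2 − 1)·F = -4, so F = 152 and E = 228.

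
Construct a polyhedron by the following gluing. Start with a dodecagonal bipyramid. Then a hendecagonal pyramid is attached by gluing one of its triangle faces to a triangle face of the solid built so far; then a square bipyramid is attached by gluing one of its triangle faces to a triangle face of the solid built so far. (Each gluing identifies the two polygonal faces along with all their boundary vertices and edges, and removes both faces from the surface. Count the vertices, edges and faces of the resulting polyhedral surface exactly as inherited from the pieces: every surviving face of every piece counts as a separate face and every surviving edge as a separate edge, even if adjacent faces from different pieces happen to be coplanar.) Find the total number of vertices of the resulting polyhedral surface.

A dodecagonal bipyramid: V=14, E=36, F=24.
Attach a hendecagonal pyramid (V=12, E=22, F=12) along a 3-gon: merge 3 vertices and 3 edges, delete both glued faces → V=23, E=55, F=34.
Attach a square bipyramid (V=6, E=12, F=8) along a 3-gon: merge 3 vertices and 3 edges, delete both glued faces → V=26, E=64, F=40.
Check: V − E + F = 26 − 64 + 40 = 2.

26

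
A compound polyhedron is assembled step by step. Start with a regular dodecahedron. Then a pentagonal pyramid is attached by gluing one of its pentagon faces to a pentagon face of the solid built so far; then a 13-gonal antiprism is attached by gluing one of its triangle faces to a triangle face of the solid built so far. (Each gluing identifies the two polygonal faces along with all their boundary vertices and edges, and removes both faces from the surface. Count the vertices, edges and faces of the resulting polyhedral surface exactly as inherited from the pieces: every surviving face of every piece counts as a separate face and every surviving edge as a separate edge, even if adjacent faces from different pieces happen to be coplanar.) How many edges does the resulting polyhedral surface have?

A regular dodecahedron: V=20, E=30, F=12.
Attach a pentagonal pyramid (V=6, E=10, F=6) along a 5-gon: merge 5 vertices and 5 edges, delete both glued faces → V=21, E=35, F=16.
Attach a 13-gonal antiprism (V=26, E=52, F=28) along a 3-gon: merge 3 vertices and 3 edges, delete both glued faces → V=44, E=84, F=42.
Check: V − E + F = 44 − 84 + 42 = 2.

84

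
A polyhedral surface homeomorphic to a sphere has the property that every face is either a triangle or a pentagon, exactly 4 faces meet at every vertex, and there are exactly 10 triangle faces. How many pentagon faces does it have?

2

Let x be the number of pentagons; then F = 10 + x.
Edge–face incidences: 2E = 3·10 + 5·x = 30 + 5x.
Every vertex has degree 4, so 4V = 2E.
Euler: V − E + F = 2 ⇒ (2E)/4 − E + (10 + x) = 2.
Multiply by 8: 2·(2E) − 4·(2E) + 8·(10 + x) = 16, i.e. 80 + 8x − 2·(30 + 5x) = 16.
Collecting terms: −2x + 20 = 16, so −2x = −4, so x = 2.
Then 2E = 30 + 5·2 = 40, so E = 20, V = 2E/4 = 10, F = 10 + 2 = 12.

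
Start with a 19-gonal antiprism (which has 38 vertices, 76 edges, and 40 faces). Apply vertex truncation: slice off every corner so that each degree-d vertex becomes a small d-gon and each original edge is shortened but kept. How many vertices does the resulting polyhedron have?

152

Truncation replaces each original edge-end by a new vertex, so V′ = 2E = 152.
Each original edge survives, and each old vertex of degree d contributes d new edges; summing degrees gives Σd = 2E, so E′ = E + 2E = 3E = 228.
Each original face survives and each original vertex becomes one new face: F′ = F + V = 78.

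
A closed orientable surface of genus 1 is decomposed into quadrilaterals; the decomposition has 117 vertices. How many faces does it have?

χ = 2 − 2·1 = 0, and every face is a square so 4F = 2E.
V − E + F = 0 with E = 4F/2 gives 117 − (4/2 − 1)·F = 0, so F = 117 and E = 234.

117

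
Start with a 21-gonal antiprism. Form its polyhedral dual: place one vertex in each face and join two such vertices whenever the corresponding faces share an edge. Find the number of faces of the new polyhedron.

The base solid has V = 42, E = 84, F = 44.
The dual swaps V and F and preserves E: V′ = F = 44, E′ = E = 84, F′ = V = 42.

42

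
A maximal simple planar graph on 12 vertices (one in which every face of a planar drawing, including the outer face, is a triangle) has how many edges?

In a plane triangulation 3F = 2E and V − E + F = 2, so E = 3V − 6 = 3·12 − 6 = 30.

30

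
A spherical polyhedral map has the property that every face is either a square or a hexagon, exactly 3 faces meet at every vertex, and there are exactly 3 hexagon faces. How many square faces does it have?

6

Let x be the number of squares; then F = 3 + x.
Edge–face incidences: 2E = 6·3 + 4·x = 18 + 4x.
Every vertex has degree 3, so 3V = 2E.
Euler: V − E + F = 2 ⇒ (2E)/3 − E + (3 + x) = 2.
Multiply by 6: 2·(2E) − 3·(2E) + 6·(3 + x) = 12, i.e. 18 + 6x − (18 + 4x) = 12.
Collecting terms: 2x = 12, so x = 6.
Then 2E = 18 + 4·6 = 42, so E = 21, V = 2E/3 = 14, F = 3 + 6 = 9.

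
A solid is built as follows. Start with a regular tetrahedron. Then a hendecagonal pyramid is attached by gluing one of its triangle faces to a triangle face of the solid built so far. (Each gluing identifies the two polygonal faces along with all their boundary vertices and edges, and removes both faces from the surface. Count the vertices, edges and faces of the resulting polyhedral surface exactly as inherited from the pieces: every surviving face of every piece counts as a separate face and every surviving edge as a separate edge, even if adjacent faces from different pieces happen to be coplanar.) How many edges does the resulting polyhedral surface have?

25

A regular tetrahedron: V=4, E=6, F=4.
Attach a hendecagonal pyramid (V=12, E=22, F=12) along a 3-gon: merge 3 vertices and 3 edges, delete both glued faces → V=13, E=25, F=14.
Check: V − E + F = 13 − 25 + 14 = 2.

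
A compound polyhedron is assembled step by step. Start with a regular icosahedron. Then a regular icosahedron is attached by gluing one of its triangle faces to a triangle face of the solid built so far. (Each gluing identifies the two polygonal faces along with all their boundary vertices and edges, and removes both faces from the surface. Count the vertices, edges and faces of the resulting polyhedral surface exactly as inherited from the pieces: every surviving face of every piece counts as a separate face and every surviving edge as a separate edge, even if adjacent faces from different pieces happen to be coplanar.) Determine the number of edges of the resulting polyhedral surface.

57

A regular icosahedron: V=12, E=30, F=20.
Attach a regular icosahedron (V=12, E=30, F=20) along a 3-gon: merge 3 vertices and 3 edges, delete both glued faces → V=21, E=57, F=38.
Check: V − E + F = 21 − 57 + 38 = 2.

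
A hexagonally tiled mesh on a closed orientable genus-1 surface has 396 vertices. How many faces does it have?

198

χ = 2 − 2·1 = 0, and every face is a hexagon so 6F = 2E.
V − E + F = 0 with E = 6F/2 gives 396 − (6/2 − 1)·F = 0, so F = 198 and E = 594.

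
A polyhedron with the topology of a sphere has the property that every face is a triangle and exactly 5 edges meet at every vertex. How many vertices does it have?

12

Each face has 3 edges and each edge borders two faces, so 2E = 3F.
Each vertex has degree 5, so 5V = 2E and hence V = 3F/5.
Euler: V − E + F = 2 ⇒ (3F/5) − (3F/2) + F = 2.
Multiply by 10: (6 − 15 + 10)F = 20, i.e. 1F = 20.
So F = 20, E = 3·20/2 = 30, V = 3·20/5 = 12.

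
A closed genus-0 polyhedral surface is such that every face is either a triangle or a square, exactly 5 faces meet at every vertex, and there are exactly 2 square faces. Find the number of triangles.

24

Let x be the number of triangles; then F = 2 + x.
Edge–face incidences: 2E = 4·2 + 3·x = 8 + 3x.
Every vertex has degree 5, so 5V = 2E.
Euler: V − E + F = 2 ⇒ (2E)/5 − E + (2 + x) = 2.
Multiply by 10: 2·(2E) − 5·(2E) + 10·(2 + x) = 20, i.e. 20 + 10x − 3·(8 + 3x) = 20.
Collecting terms: x − 4 = 20, so x = 24.
Then 2E = 8 + 3·24 = 80, so E = 40, V = 2E/5 = 16, F = 2 + 24 = 26.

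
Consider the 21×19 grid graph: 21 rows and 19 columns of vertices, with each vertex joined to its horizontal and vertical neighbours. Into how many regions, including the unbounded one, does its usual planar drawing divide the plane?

361

The grid has V = 21·19 = 399 vertices and E = 21·18 + 19·20 = 758 edges.
F = 2 − V + E = 2 − 399 + 758 = 361.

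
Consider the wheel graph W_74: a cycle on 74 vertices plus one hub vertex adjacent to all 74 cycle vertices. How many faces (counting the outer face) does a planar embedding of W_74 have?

W_74 has V = 74 + 1 = 75 vertices and E = 2·74 = 148 edges.
By Euler's formula F = 2 − V + E = 2 − 75 + 148 = 75.

75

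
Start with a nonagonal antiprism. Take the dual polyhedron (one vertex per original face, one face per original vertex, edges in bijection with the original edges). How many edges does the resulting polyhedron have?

The base solid has V = 18, E = 36, F = 20.
The dual swaps V and F and preserves E: V′ = F = 20, E′ = E = 36, F′ = V = 18.

36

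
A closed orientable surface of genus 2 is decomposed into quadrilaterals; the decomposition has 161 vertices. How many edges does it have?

326

χ = 2 − 2·2 = -2, and every face is a square so 4F = 2E.
V − E + F = -2 with E = 4F/2 gives 161 − (4/2 − 1)·F = -2, so F = 163 and E = 326.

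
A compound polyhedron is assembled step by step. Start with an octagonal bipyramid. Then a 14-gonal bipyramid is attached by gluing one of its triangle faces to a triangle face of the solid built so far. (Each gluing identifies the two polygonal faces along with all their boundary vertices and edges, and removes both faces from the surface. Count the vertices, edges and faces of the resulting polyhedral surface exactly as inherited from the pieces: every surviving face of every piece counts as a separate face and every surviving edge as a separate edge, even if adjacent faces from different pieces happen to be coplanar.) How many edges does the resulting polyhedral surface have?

An octagonal bipyramid: V=10, E=24, F=16.
Attach a 14-gonal bipyramid (V=16, E=42, F=28) along a 3-gon: merge 3 vertices and 3 edges, delete both glued faces → V=23, E=63, F=42.
Check: V − E + F = 23 − 63 + 42 = 2.

63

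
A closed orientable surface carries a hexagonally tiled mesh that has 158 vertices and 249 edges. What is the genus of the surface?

5

Every face is a hexagon and each edge borders two faces, so 6F = 2·249, giving F = 83.
χ = V − E + F = 158 − 249 + 83 = -8.
For a closed orientable surface χ = 2 − 2g, so g = (2 − (-8))/2 = 5.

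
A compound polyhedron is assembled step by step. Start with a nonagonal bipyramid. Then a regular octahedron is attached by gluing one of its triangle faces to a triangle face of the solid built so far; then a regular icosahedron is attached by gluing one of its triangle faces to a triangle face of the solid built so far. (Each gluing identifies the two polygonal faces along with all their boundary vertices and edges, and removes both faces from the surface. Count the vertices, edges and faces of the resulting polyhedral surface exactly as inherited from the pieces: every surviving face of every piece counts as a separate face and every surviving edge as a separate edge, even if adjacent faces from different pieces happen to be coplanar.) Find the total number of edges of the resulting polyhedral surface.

63

A nonagonal bipyramid: V=11, E=27, F=18.
Attach a regular octahedron (V=6, E=12, F=8) along a 3-gon: merge 3 vertices and 3 edges, delete both glued faces → V=14, E=36, F=24.
Attach a regular icosahedron (V=12, E=30, F=20) along a 3-gon: merge 3 vertices and 3 edges, delete both glued faces → V=23, E=63, F=42.
Check: V − E + F = 23 − 63 + 42 = 2.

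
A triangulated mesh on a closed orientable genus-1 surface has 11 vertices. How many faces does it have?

χ = 2 − 2·1 = 0, and every face is a triangle so 3F = 2E.
V − E + F = 0 with E = 3F/2 gives 11 − (3/2 − 1)·F = 0, so F = 22 and E = 33.

22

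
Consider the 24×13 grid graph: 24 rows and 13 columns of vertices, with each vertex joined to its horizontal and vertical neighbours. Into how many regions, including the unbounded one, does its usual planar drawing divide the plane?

The grid has V = 24·13 = 312 vertices and E = 24·12 + 13·23 = 587 edges.
F = 2 − V + E = 2 − 312 + 587 = 277.

277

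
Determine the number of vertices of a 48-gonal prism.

A prism on an n-gon has two n-gon bases and n rectangular sides: V = 2·48 = 96, E = 3·48 = 144, F = 48 + 2 = 50.

96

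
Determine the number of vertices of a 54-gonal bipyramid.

A bipyramid over an n-gon has 2n triangular faces and n + 2 vertices: V = 54 + 2 = 56, E = 3·54 = 162, F = 2·54 = 108.

56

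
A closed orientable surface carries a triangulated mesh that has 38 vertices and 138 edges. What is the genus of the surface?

Every face is a triangle and each edge borders two faces, so 3F = 2·138, giving F = 92.
χ = V − E + F = 38 − 138 + 92 = -8.
For a closed orientable surface χ = 2 − 2g, so g = (2 − (-8))/2 = 5.

5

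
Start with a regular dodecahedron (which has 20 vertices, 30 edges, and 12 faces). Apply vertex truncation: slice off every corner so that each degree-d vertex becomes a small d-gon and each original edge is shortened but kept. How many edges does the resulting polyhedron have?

90

Truncation replaces each original edge-end by a new vertex, so V′ = 2E = 60.
Each original edge survives, and each old vertex of degree d contributes d new edges; summing degrees gives Σd = 2E, so E′ = E + 2E = 3E = 90.
Each original face survives and each original vertex becomes one new face: F′ = F + V = 32.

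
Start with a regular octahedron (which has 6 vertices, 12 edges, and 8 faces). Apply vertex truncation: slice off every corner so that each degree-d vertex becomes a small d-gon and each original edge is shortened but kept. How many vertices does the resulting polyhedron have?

Truncation replaces each original edge-end by a new vertex, so V′ = 2E = 24.
Each original edge survives, and each old vertex of degree d contributes d new edges; summing degrees gives Σd = 2E, so E′ = E + 2E = 3E = 36.
Each original face survives and each original vertex becomes one new face: F′ = F + V = 14.

24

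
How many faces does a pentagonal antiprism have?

An antiprism on an n-gon has two n-gon caps and 2n triangles: V = 2·5 = 10, E = 4·5 = 20, F = 2·5 + 2 = 12.

12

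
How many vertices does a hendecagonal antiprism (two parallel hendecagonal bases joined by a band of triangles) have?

An antiprism on an n-gon has two n-gon caps and 2n triangles: V = 2·11 = 22, E = 4·11 = 44, F = 2·11 + 2 = 24.

22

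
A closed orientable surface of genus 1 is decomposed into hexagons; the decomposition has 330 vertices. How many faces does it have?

165

χ = 2 − 2·1 = 0, and every face is a hexagon so 6F = 2E.
V − E + F = 0 with E = 6F/2 gives 330 − (6/2 − 1)·F = 0, so F = 165 and E = 495.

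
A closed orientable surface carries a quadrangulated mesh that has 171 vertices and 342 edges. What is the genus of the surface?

Every face is a square and each edge borders two faces, so 4F = 2·342, giving F = 171.
χ = V − E + F = 171 − 342 + 171 = 0.
For a closed orientable surface χ = 2 − 2g, so g = (2 − (0))/2 = 1.

1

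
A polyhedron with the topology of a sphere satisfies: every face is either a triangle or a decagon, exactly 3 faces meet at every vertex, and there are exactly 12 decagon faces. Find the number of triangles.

Let x be the number of triangles; then F = 12 + x.
Edge–face incidences: 2E = 10·12 + 3·x = 120 + 3x.
Every vertex has degree 3, so 3V = 2E.
Euler: V − E + F = 2 ⇒ (2E)/3 − E + (12 + x) = 2.
Multiply by 6: 2·(2E) − 3·(2E) + 6·(12 + x) = 12, i.e. 72 + 6x − (120 + 3x) = 12.
Collecting terms: 3x − 48 = 12, so 3x = 60, so x = 20.
Then 2E = 120 + 3·20 = 180, so E = 90, V = 2E/3 = 60, F = 12 + 20 = 32.

20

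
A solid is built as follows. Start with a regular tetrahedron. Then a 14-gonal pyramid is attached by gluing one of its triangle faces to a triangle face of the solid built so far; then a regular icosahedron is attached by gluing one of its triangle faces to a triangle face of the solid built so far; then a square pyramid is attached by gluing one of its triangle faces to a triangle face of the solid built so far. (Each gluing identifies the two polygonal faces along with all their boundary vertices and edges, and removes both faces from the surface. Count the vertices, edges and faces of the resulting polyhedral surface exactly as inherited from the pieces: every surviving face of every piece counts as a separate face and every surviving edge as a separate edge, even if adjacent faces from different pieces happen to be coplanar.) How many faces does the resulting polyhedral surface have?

A regular tetrahedron: V=4, E=6, F=4.
Attach a 14-gonal pyramid (V=15, E=28, F=15) along a 3-gon: merge 3 vertices and 3 edges, delete both glued faces → V=16, E=31, F=17.
Attach a regular icosahedron (V=12, E=30, F=20) along a 3-gon: merge 3 vertices and 3 edges, delete both glued faces → V=25, E=58, F=35.
Attach a square pyramid (V=5, E=8, F=5) along a 3-gon: merge 3 vertices and 3 edges, delete both glued faces → V=27, E=63, F=38.
Check: V − E + F = 27 − 63 + 38 = 2.

38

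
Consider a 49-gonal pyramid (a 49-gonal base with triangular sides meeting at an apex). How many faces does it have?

A pyramid on an n-gon base has one n-gon and n triangles: V = 49 + 1 = 50, E = 2·49 = 98, F = 49 + 1 = 50.
Check: V − E + F = 50 − 98 + 50 = 2.

50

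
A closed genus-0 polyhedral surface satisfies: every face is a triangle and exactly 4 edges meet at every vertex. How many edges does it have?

12

Each face has 3 edges and each edge borders two faces, so 2E = 3F.
Each vertex has degree 4, so 4V = 2E and hence V = 3F/4.
Euler: V − E + F = 2 ⇒ (3F/4) − (3F/2) + F = 2.
Multiply by 8: (6 − 12 + 8)F = 16, i.e. 2F = 16.
So F = 8, E = 3·8/2 = 12, V = 3·8/4 = 6.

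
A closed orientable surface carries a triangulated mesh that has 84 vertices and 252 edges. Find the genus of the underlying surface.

1

Every face is a triangle and each edge borders two faces, so 3F = 2·252, giving F = 168.
χ = V − E + F = 84 − 252 + 168 = 0.
For a closed orientable surface χ = 2 − 2g, so g = (2 − (0))/2 = 1.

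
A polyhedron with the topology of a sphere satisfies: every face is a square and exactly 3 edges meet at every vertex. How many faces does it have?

Each face has 4 edges and each edge borders two faces, so 2E = 4F.
Each vertex has degree 3, so 3V = 2E and hence V = 4F/3.
Euler: V − E + F = 2 ⇒ (4F/3) − (4F/2) + F = 2.
Multiply by 6: (8 − 12 + 6)F = 12, i.e. 2F = 12.
So F = 6, E = 4·6/2 = 12, V = 4·6/3 = 8.

6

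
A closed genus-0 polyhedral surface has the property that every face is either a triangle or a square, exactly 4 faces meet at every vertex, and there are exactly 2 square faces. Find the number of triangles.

Let x be the number of triangles; then F = 2 + x.
Edge–face incidences: 2E = 4·2 + 3·x = 8 + 3x.
Every vertex has degree 4, so 4V = 2E.
Euler: V − E + F = 2 ⇒ (2E)/4 − E + (2 + x) = 2.
Multiply by 8: 2·(2E) − 4·(2E) + 8·(2 + x) = 16, i.e. 16 + 8x − 2·(8 + 3x) = 16.
Collecting terms: 2x = 16, so x = 8.
Then 2E = 8 + 3·8 = 32, so E = 16, V = 2E/4 = 8, F = 2 + 8 = 10.

8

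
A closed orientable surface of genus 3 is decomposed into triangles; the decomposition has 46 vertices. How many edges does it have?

χ = 2 − 2·3 = -4, and every face is a triangle so 3F = 2E.
V − E + F = -4 with E = 3F/2 gives 46 − (3/2 − 1)·F = -4, so F = 100 and E = 150.

150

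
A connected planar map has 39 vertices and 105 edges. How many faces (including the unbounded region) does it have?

68

Euler's formula for a connected plane graph: V − E + F = 2, so F = 2 − 39 + 105 = 68.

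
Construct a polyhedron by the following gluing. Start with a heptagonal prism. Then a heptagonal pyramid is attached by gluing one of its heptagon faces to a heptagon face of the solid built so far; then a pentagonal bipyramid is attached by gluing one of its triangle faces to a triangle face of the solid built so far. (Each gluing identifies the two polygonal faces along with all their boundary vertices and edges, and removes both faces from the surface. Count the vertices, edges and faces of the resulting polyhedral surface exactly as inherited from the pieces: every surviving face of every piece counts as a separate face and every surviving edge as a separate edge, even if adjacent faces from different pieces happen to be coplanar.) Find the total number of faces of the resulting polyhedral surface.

A heptagonal prism: V=14, E=21, F=9.
Attach a heptagonal pyramid (V=8, E=14, F=8) along a 7-gon: merge 7 vertices and 7 edges, delete both glued faces → V=15, E=28, F=15.
Attach a pentagonal bipyramid (V=7, E=15, F=10) along a 3-gon: merge 3 vertices and 3 edges, delete both glued faces → V=19, E=40, F=23.
Check: V − E + F = 19 − 40 + 23 = 2.

23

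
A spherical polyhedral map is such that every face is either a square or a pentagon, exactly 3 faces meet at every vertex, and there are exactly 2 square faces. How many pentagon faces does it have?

Let x be the number of pentagons; then F = 2 + x.
Edge–face incidences: 2E = 4·2 + 5·x = 8 + 5x.
Every vertex has degree 3, so 3V = 2E.
Euler: V − E + F = 2 ⇒ (2E)/3 − E + (2 + x) = 2.
Multiply by 6: 2·(2E) − 3·(2E) + 6·(2 + x) = 12, i.e. 12 + 6x − (8 + 5x) = 12.
Collecting terms: x + 4 = 12, so x = 8.
Then 2E = 8 + 5·8 = 48, so E = 24, V = 2E/3 = 16, F = 2 + 8 = 10.

8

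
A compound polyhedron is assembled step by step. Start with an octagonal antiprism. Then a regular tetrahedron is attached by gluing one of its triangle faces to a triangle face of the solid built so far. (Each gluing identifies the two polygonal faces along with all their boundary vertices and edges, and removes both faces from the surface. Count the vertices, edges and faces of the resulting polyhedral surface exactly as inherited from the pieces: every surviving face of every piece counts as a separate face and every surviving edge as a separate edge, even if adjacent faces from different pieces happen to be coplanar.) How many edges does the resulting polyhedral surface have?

An octagonal antiprism: V=16, E=32, F=18.
Attach a regular tetrahedron (V=4, E=6, F=4) along a 3-gon: merge 3 vertices and 3 edges, delete both glued faces → V=17, E=35, F=20.
Check: V − E + F = 17 − 35 + 20 = 2.

35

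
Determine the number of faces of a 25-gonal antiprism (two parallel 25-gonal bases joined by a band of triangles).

An antiprism on an n-gon has two n-gon caps and 2n triangles: V = 2·25 = 50, E = 4·25 = 100, F = 2·25 + 2 = 52.

52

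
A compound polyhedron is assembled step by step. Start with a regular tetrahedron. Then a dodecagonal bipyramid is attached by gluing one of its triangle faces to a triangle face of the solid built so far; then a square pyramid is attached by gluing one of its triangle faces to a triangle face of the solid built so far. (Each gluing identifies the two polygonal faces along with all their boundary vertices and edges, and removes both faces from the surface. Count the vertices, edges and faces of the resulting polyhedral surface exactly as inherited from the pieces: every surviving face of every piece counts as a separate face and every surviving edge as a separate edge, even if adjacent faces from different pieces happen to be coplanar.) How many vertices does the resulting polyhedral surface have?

17

A regular tetrahedron: V=4, E=6, F=4.
Attach a dodecagonal bipyramid (V=14, E=36, F=24) along a 3-gon: merge 3 vertices and 3 edges, delete both glued faces → V=15, E=39, F=26.
Attach a square pyramid (V=5, E=8, F=5) along a 3-gon: merge 3 vertices and 3 edges, delete both glued faces → V=17, E=44, F=29.
Check: V − E + F = 17 − 44 + 29 = 2.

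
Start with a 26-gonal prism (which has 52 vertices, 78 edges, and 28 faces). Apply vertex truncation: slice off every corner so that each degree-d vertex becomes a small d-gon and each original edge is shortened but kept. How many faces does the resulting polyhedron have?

Truncation replaces each original edge-end by a new vertex, so V′ = 2E = 156.
Each original edge survives, and each old vertex of degree d contributes d new edges; summing degrees gives Σd = 2E, so E′ = E + 2E = 3E = 234.
Each original face survives and each original vertex becomes one new face: F′ = F + V = 80.

80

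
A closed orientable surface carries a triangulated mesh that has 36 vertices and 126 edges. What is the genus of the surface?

4

Every face is a triangle and each edge borders two faces, so 3F = 2·126, giving F = 84.
χ = V − E + F = 36 − 126 + 84 = -6.
For a closed orientable surface χ = 2 − 2g, so g = (2 − (-6))/2 = 4.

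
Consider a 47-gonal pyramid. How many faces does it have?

A pyramid on an n-gon base has one n-gon and n triangles: V = 47 + 1 = 48, E = 2·47 = 94, F = 47 + 1 = 48.

48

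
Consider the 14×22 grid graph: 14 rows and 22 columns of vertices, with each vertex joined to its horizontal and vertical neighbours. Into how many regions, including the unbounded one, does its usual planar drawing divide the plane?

274

The grid has V = 14·22 = 308 vertices and E = 14·21 + 22·13 = 580 edges.
F = 2 − V + E = 2 − 308 + 580 = 274.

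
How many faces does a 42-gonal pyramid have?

43

A pyramid on an n-gon base has one n-gon and n triangles: V = 42 + 1 = 43, E = 2·42 = 84, F = 42 + 1 = 43.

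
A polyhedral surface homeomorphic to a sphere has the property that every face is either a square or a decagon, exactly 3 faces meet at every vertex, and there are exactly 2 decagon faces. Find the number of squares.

Let x be the number of squares; then F = 2 + x.
Edge–face incidences: 2E = 10·2 + 4·x = 20 + 4x.
Every vertex has degree 3, so 3V = 2E.
Euler: V − E + F = 2 ⇒ (2E)/3 − E + (2 + x) = 2.
Multiply by 6: 2·(2E) − 3·(2E) + 6·(2 + x) = 12, i.e. 12 + 6x − (20 + 4x) = 12.
Collecting terms: 2x − 8 = 12, so 2x = 20, so x = 10.
Then 2E = 20 + 4·10 = 60, so E = 30, V = 2E/3 = 20, F = 2 + 10 = 12.

10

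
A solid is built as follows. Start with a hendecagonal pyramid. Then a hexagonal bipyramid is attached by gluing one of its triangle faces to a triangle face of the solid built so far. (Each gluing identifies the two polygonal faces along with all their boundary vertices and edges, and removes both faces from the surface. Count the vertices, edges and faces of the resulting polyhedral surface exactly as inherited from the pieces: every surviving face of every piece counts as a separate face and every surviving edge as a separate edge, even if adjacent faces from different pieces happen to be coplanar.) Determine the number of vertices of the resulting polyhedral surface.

17

A hendecagonal pyramid: V=12, E=22, F=12.
Attach a hexagonal bipyramid (V=8, E=18, F=12) along a 3-gon: merge 3 vertices and 3 edges, delete both glued faces → V=17, E=37, F=22.
Check: V − E + F = 17 − 37 + 22 = 2.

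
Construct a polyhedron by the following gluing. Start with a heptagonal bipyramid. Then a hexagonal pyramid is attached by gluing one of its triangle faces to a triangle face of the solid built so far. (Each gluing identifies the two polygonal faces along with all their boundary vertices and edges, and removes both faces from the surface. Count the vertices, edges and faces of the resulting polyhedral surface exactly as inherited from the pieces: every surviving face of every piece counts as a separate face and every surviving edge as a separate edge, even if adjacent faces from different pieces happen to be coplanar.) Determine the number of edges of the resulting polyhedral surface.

30

A heptagonal bipyramid: V=9, E=21, F=14.
Attach a hexagonal pyramid (V=7, E=12, F=7) along a 3-gon: merge 3 vertices and 3 edges, delete both glued faces → V=13, E=30, F=19.
Check: V − E + F = 13 − 30 + 19 = 2.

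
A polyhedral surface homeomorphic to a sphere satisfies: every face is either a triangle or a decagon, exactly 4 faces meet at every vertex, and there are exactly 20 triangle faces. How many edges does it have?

40

Let x be the number of decagons; then F = 20 + x.
Edge–face incidences: 2E = 3·20 + 10·x = 60 + 10x.
Every vertex has degree 4, so 4V = 2E.
Euler: V − E + F = 2 ⇒ (2E)/4 − E + (20 + x) = 2.
Multiply by 8: 2·(2E) − 4·(2E) + 8·(20 + x) = 16, i.e. 160 + 8x − 2·(60 + 10x) = 16.
Collecting terms: −12x + 40 = 16, so −12x = −24, so x = 2.
Then 2E = 60 + 10·2 = 80, so E = 40, V = 2E/4 = 20, F = 20 + 2 = 22.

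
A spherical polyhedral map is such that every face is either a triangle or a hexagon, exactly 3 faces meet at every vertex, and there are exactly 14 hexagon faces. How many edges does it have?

48

Let x be the number of triangles; then F = 14 + x.
Edge–face incidences: 2E = 6·14 + 3·x = 84 + 3x.
Every vertex has degree 3, so 3V = 2E.
Euler: V − E + F = 2 ⇒ (2E)/3 − E + (14 + x) = 2.
Multiply by 6: 2·(2E) − 3·(2E) + 6·(14 + x) = 12, i.e. 84 + 6x − (84 + 3x) = 12.
Collecting terms: 3x = 12, so x = 4.
Then 2E = 84 + 3·4 = 96, so E = 48, V = 2E/3 = 32, F = 14 + 4 = 18.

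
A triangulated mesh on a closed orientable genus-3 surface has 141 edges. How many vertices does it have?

43

χ = 2 − 2·3 = -4, and every face is a triangle so 3F = 2E.
F = 2E/3 = 94. Then V = -4 + E − F = -4 + 141 − 94 = 43.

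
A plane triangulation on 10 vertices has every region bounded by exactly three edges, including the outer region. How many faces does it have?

16

In a plane triangulation 3F = 2E and V − E + F = 2, so F = 2V − 4 = 2·10 − 4 = 16.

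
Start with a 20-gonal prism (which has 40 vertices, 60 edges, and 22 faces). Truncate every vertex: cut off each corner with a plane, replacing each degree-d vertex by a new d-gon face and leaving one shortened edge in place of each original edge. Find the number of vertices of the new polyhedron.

120

Truncation replaces each original edge-end by a new vertex, so V′ = 2E = 120.
Each original edge survives, and each old vertex of degree d contributes d new edges; summing degrees gives Σd = 2E, so E′ = E + 2E = 3E = 180.
Each original face survives and each original vertex becomes one new face: F′ = F + V = 62.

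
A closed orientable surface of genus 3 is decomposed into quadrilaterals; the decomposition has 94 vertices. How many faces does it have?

98

χ = 2 − 2·3 = -4, and every face is a square so 4F = 2E.
V − E + F = -4 with E = 4F/2 gives 94 − (4/2 − 1)·F = -4, so F = 98 and E = 196.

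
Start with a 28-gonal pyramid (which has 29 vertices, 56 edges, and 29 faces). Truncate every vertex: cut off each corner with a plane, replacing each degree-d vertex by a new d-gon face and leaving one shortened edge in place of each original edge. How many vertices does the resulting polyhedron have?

Truncation replaces each original edge-end by a new vertex, so V′ = 2E = 112.
Each original edge survives, and each old vertex of degree d contributes d new edges; summing degrees gives Σd = 2E, so E′ = E + 2E = 3E = 168.
Each original face survives and each original vertex becomes one new face: F′ = F + V = 58.

112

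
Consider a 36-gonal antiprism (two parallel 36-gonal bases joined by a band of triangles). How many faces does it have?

74

An antiprism on an n-gon has two n-gon caps and 2n triangles: V = 2·36 = 72, E = 4·36 = 144, F = 2·36 + 2 = 74.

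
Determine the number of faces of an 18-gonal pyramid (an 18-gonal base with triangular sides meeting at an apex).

19

A pyramid on an n-gon base has one n-gon and n triangles: V = 18 + 1 = 19, E = 2·18 = 36, F = 18 + 1 = 19.
Check: V − E + F = 19 − 36 + 19 = 2.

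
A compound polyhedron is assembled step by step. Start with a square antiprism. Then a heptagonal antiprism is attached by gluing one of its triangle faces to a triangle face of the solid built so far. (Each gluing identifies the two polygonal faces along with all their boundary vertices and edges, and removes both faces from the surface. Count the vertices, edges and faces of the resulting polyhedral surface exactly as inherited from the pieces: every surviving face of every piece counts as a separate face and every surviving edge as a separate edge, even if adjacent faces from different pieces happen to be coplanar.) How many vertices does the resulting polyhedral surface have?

19

A square antiprism: V=8, E=16, F=10.
Attach a heptagonal antiprism (V=14, E=28, F=16) along a 3-gon: merge 3 vertices and 3 edges, delete both glued faces → V=19, E=41, F=24.
Check: V − E + F = 19 − 41 + 24 = 2.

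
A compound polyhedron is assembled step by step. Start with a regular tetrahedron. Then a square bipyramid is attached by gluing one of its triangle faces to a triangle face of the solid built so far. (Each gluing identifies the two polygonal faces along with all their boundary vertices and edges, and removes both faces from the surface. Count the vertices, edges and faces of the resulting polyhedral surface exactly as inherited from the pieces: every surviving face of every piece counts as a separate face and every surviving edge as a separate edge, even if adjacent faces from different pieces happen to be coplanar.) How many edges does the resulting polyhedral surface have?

A regular tetrahedron: V=4, E=6, F=4.
Attach a square bipyramid (V=6, E=12, F=8) along a 3-gon: merge 3 vertices and 3 edges, delete both glued faces → V=7, E=15, F=10.
Check: V − E + F = 7 − 15 + 10 = 2.

15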